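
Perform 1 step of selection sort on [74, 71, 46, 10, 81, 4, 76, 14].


Initial: [74, 71, 46, 10, 81, 4, 76, 14]
Step 1: min=4 at 5
  Swap: [4, 71, 46, 10, 81, 74, 76, 14]

After 1 step: [4, 71, 46, 10, 81, 74, 76, 14]


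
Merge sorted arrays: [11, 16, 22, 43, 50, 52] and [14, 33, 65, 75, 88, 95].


Take 11 from A
Take 14 from B
Take 16 from A
Take 22 from A
Take 33 from B
Take 43 from A
Take 50 from A
Take 52 from A

Merged: [11, 14, 16, 22, 33, 43, 50, 52, 65, 75, 88, 95]


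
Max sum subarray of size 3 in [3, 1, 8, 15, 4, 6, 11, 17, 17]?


[0:3]: 12
[1:4]: 24
[2:5]: 27
[3:6]: 25
[4:7]: 21
[5:8]: 34
[6:9]: 45

Max: 45 at [6:9]


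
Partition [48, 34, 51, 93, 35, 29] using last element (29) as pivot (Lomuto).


Pivot: 29
Place pivot at 0: [29, 34, 51, 93, 35, 48]

Partitioned: [29, 34, 51, 93, 35, 48]


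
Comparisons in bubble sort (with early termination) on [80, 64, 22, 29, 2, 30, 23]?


Algorithm: bubble sort (with early termination)
Input: [80, 64, 22, 29, 2, 30, 23]
Sorted: [2, 22, 23, 29, 30, 64, 80]

20


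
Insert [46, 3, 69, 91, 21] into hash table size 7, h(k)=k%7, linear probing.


Insert 46: h=4 -> slot 4
Insert 3: h=3 -> slot 3
Insert 69: h=6 -> slot 6
Insert 91: h=0 -> slot 0
Insert 21: h=0, 1 probes -> slot 1

Table: [91, 21, None, 3, 46, None, 69]


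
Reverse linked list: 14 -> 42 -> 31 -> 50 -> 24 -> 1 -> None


Step 1: curr=14, set curr.next=prev(None) | reversed so far: 14
Step 2: curr=42, set curr.next=prev(14) | reversed so far: 42 -> 14
Step 3: curr=31, set curr.next=prev(42) | reversed so far: 31 -> 42 -> 14
Step 4: curr=50, set curr.next=prev(31) | reversed so far: 50 -> 31 -> 42 -> 14
Step 5: curr=24, set curr.next=prev(50) | reversed so far: 24 -> 50 -> 31 -> 42 -> 14
Step 6: curr=1, set curr.next=prev(24) | reversed so far: 1 -> 24 -> 50 -> 31 -> 42 -> 14

1 -> 24 -> 50 -> 31 -> 42 -> 14 -> None


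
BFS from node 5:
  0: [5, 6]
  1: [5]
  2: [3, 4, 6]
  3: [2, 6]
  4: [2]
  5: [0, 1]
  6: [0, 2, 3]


Visit 5, enqueue [0, 1]
Visit 0, enqueue [6]
Visit 1, enqueue []
Visit 6, enqueue [2, 3]
Visit 2, enqueue [4]
Visit 3, enqueue []
Visit 4, enqueue []

BFS order: [5, 0, 1, 6, 2, 3, 4]


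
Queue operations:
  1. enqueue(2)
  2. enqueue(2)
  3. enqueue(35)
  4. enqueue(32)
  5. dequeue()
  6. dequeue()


enqueue(2) -> [2]
enqueue(2) -> [2, 2]
enqueue(35) -> [2, 2, 35]
enqueue(32) -> [2, 2, 35, 32]
dequeue()->2, [2, 35, 32]
dequeue()->2, [35, 32]

Final queue: [35, 32]


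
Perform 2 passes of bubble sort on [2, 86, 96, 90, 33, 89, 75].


Initial: [2, 86, 96, 90, 33, 89, 75]
Pass 1: [2, 86, 90, 33, 89, 75, 96] (4 swaps)
Pass 2: [2, 86, 33, 89, 75, 90, 96] (3 swaps)

After 2 passes: [2, 86, 33, 89, 75, 90, 96]


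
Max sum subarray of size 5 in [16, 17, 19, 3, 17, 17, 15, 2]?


[0:5]: 72
[1:6]: 73
[2:7]: 71
[3:8]: 54

Max: 73 at [1:6]


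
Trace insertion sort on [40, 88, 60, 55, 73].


Initial: [40, 88, 60, 55, 73]
Insert 88: [40, 88, 60, 55, 73]
Insert 60: [40, 60, 88, 55, 73]
Insert 55: [40, 55, 60, 88, 73]
Insert 73: [40, 55, 60, 73, 88]

Sorted: [40, 55, 60, 73, 88]


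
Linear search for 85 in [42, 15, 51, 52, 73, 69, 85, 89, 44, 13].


i=0: 42!=85
i=1: 15!=85
i=2: 51!=85
i=3: 52!=85
i=4: 73!=85
i=5: 69!=85
i=6: 85==85 found!

Found at 6, 7 comps


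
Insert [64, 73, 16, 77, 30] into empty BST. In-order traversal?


Insert 64: root
Insert 73: R from 64
Insert 16: L from 64
Insert 77: R from 64 -> R from 73
Insert 30: L from 64 -> R from 16

In-order: [16, 30, 64, 73, 77]


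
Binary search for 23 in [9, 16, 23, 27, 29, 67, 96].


Step 1: lo=0, hi=6, mid=3, val=27
Step 2: lo=0, hi=2, mid=1, val=16
Step 3: lo=2, hi=2, mid=2, val=23

Found at index 2


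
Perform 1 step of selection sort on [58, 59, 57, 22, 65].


Initial: [58, 59, 57, 22, 65]
Step 1: min=22 at 3
  Swap: [22, 59, 57, 58, 65]

After 1 step: [22, 59, 57, 58, 65]


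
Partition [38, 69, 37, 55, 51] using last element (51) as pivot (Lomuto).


Pivot: 51
  38 <= 51: advance i (no swap)
  37 <= 51: swap -> [38, 37, 69, 55, 51]
Place pivot at 2: [38, 37, 51, 55, 69]

Partitioned: [38, 37, 51, 55, 69]


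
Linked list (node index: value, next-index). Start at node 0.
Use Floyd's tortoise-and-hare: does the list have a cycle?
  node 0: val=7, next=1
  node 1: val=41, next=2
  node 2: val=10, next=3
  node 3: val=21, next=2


Floyd's tortoise (slow, +1) and hare (fast, +2):
  init: slow=0, fast=0
  step 1: slow=1, fast=2
  step 2: slow=2, fast=2
  slow == fast at node 2: cycle detected

Cycle: yes


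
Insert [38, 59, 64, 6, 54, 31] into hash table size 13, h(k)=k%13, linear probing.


Insert 38: h=12 -> slot 12
Insert 59: h=7 -> slot 7
Insert 64: h=12, 1 probes -> slot 0
Insert 6: h=6 -> slot 6
Insert 54: h=2 -> slot 2
Insert 31: h=5 -> slot 5

Table: [64, None, 54, None, None, 31, 6, 59, None, None, None, None, 38]


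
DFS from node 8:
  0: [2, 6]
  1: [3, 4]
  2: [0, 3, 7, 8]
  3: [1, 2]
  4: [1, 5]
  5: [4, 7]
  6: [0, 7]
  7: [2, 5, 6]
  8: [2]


Visit 8, push [2]
Visit 2, push [7, 3, 0]
Visit 0, push [6]
Visit 6, push [7]
Visit 7, push [5]
Visit 5, push [4]
Visit 4, push [1]
Visit 1, push [3]
Visit 3, push []

DFS order: [8, 2, 0, 6, 7, 5, 4, 1, 3]


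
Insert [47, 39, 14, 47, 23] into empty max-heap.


Insert 47: [47]
Insert 39: [47, 39]
Insert 14: [47, 39, 14]
Insert 47: [47, 47, 14, 39]
Insert 23: [47, 47, 14, 39, 23]

Final heap: [47, 47, 14, 39, 23]


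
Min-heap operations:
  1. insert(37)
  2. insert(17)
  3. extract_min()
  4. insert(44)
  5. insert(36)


insert(37) -> [37]
insert(17) -> [17, 37]
extract_min()->17, [37]
insert(44) -> [37, 44]
insert(36) -> [36, 44, 37]

Final heap: [36, 44, 37]


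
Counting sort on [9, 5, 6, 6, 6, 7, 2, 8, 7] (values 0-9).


Input: [9, 5, 6, 6, 6, 7, 2, 8, 7]
Counts: [0, 0, 1, 0, 0, 1, 3, 2, 1, 1]

Sorted: [2, 5, 6, 6, 6, 7, 7, 8, 9]


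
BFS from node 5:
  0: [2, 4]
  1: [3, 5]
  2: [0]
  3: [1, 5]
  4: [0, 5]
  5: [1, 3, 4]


Visit 5, enqueue [1, 3, 4]
Visit 1, enqueue []
Visit 3, enqueue []
Visit 4, enqueue [0]
Visit 0, enqueue [2]
Visit 2, enqueue []

BFS order: [5, 1, 3, 4, 0, 2]


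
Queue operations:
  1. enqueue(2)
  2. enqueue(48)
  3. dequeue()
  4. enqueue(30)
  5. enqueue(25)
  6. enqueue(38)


enqueue(2) -> [2]
enqueue(48) -> [2, 48]
dequeue()->2, [48]
enqueue(30) -> [48, 30]
enqueue(25) -> [48, 30, 25]
enqueue(38) -> [48, 30, 25, 38]

Final queue: [48, 30, 25, 38]


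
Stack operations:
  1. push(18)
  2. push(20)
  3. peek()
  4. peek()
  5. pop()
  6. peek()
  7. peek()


push(18) -> [18]
push(20) -> [18, 20]
peek()->20
peek()->20
pop()->20, [18]
peek()->18
peek()->18

Final stack: [18]


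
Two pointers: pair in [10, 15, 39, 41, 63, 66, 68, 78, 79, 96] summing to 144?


lo=0(10)+hi=9(96)=106
lo=1(15)+hi=9(96)=111
lo=2(39)+hi=9(96)=135
lo=3(41)+hi=9(96)=137
lo=4(63)+hi=9(96)=159
lo=4(63)+hi=8(79)=142
lo=5(66)+hi=8(79)=145
lo=5(66)+hi=7(78)=144

Yes: 66+78=144


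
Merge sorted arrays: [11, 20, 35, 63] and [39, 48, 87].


Take 11 from A
Take 20 from A
Take 35 from A
Take 39 from B
Take 48 from B
Take 63 from A

Merged: [11, 20, 35, 39, 48, 63, 87]


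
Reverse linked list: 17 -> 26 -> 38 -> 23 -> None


Step 1: curr=17, set curr.next=prev(None) | reversed so far: 17
Step 2: curr=26, set curr.next=prev(17) | reversed so far: 26 -> 17
Step 3: curr=38, set curr.next=prev(26) | reversed so far: 38 -> 26 -> 17
Step 4: curr=23, set curr.next=prev(38) | reversed so far: 23 -> 38 -> 26 -> 17

23 -> 38 -> 26 -> 17 -> None


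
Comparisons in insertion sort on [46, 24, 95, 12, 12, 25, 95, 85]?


Algorithm: insertion sort
Input: [46, 24, 95, 12, 12, 25, 95, 85]
Sorted: [12, 12, 24, 25, 46, 85, 95, 95]

16


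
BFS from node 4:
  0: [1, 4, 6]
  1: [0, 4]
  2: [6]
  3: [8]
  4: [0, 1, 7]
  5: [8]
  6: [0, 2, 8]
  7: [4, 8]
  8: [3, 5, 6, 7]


Visit 4, enqueue [0, 1, 7]
Visit 0, enqueue [6]
Visit 1, enqueue []
Visit 7, enqueue [8]
Visit 6, enqueue [2]
Visit 8, enqueue [3, 5]
Visit 2, enqueue []
Visit 3, enqueue []
Visit 5, enqueue []

BFS order: [4, 0, 1, 7, 6, 8, 2, 3, 5]


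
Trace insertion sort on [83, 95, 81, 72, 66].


Initial: [83, 95, 81, 72, 66]
Insert 95: [83, 95, 81, 72, 66]
Insert 81: [81, 83, 95, 72, 66]
Insert 72: [72, 81, 83, 95, 66]
Insert 66: [66, 72, 81, 83, 95]

Sorted: [66, 72, 81, 83, 95]


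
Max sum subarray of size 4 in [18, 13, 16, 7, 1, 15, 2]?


[0:4]: 54
[1:5]: 37
[2:6]: 39
[3:7]: 25

Max: 54 at [0:4]


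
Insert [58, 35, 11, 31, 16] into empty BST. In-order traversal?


Insert 58: root
Insert 35: L from 58
Insert 11: L from 58 -> L from 35
Insert 31: L from 58 -> L from 35 -> R from 11
Insert 16: L from 58 -> L from 35 -> R from 11 -> L from 31

In-order: [11, 16, 31, 35, 58]


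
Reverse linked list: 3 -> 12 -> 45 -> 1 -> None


Step 1: curr=3, set curr.next=prev(None) | reversed so far: 3
Step 2: curr=12, set curr.next=prev(3) | reversed so far: 12 -> 3
Step 3: curr=45, set curr.next=prev(12) | reversed so far: 45 -> 12 -> 3
Step 4: curr=1, set curr.next=prev(45) | reversed so far: 1 -> 45 -> 12 -> 3

1 -> 45 -> 12 -> 3 -> None


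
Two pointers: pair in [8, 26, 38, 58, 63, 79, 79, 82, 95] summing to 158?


lo=0(8)+hi=8(95)=103
lo=1(26)+hi=8(95)=121
lo=2(38)+hi=8(95)=133
lo=3(58)+hi=8(95)=153
lo=4(63)+hi=8(95)=158

Yes: 63+95=158


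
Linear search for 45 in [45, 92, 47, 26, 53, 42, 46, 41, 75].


i=0: 45==45 found!

Found at 0, 1 comps


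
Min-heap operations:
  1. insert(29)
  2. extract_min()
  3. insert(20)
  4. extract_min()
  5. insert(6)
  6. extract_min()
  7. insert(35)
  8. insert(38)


insert(29) -> [29]
extract_min()->29, []
insert(20) -> [20]
extract_min()->20, []
insert(6) -> [6]
extract_min()->6, []
insert(35) -> [35]
insert(38) -> [35, 38]

Final heap: [35, 38]


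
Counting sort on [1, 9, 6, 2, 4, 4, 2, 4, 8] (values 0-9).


Input: [1, 9, 6, 2, 4, 4, 2, 4, 8]
Counts: [0, 1, 2, 0, 3, 0, 1, 0, 1, 1]

Sorted: [1, 2, 2, 4, 4, 4, 6, 8, 9]


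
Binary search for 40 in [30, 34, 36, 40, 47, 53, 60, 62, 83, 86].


Step 1: lo=0, hi=9, mid=4, val=47
Step 2: lo=0, hi=3, mid=1, val=34
Step 3: lo=2, hi=3, mid=2, val=36
Step 4: lo=3, hi=3, mid=3, val=40

Found at index 3


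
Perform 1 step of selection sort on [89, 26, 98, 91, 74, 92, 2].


Initial: [89, 26, 98, 91, 74, 92, 2]
Step 1: min=2 at 6
  Swap: [2, 26, 98, 91, 74, 92, 89]

After 1 step: [2, 26, 98, 91, 74, 92, 89]


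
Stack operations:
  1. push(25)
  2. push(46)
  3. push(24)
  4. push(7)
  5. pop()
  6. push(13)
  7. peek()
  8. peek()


push(25) -> [25]
push(46) -> [25, 46]
push(24) -> [25, 46, 24]
push(7) -> [25, 46, 24, 7]
pop()->7, [25, 46, 24]
push(13) -> [25, 46, 24, 13]
peek()->13
peek()->13

Final stack: [25, 46, 24, 13]


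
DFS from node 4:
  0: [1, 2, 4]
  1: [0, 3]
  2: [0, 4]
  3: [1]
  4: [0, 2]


Visit 4, push [2, 0]
Visit 0, push [2, 1]
Visit 1, push [3]
Visit 3, push []
Visit 2, push []

DFS order: [4, 0, 1, 3, 2]


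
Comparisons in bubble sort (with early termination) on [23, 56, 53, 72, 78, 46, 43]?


Algorithm: bubble sort (with early termination)
Input: [23, 56, 53, 72, 78, 46, 43]
Sorted: [23, 43, 46, 53, 56, 72, 78]

21


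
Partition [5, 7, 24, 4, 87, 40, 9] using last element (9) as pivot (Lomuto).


Pivot: 9
  5 <= 9: advance i (no swap)
  7 <= 9: advance i (no swap)
  4 <= 9: swap -> [5, 7, 4, 24, 87, 40, 9]
Place pivot at 3: [5, 7, 4, 9, 87, 40, 24]

Partitioned: [5, 7, 4, 9, 87, 40, 24]


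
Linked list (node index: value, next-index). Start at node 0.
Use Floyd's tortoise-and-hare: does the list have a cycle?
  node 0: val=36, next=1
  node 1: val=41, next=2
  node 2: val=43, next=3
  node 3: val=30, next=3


Floyd's tortoise (slow, +1) and hare (fast, +2):
  init: slow=0, fast=0
  step 1: slow=1, fast=2
  step 2: slow=2, fast=3
  step 3: slow=3, fast=3
  slow == fast at node 3: cycle detected

Cycle: yes


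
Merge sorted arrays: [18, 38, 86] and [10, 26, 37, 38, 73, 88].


Take 10 from B
Take 18 from A
Take 26 from B
Take 37 from B
Take 38 from A
Take 38 from B
Take 73 from B
Take 86 from A

Merged: [10, 18, 26, 37, 38, 38, 73, 86, 88]


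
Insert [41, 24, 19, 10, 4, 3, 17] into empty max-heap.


Insert 41: [41]
Insert 24: [41, 24]
Insert 19: [41, 24, 19]
Insert 10: [41, 24, 19, 10]
Insert 4: [41, 24, 19, 10, 4]
Insert 3: [41, 24, 19, 10, 4, 3]
Insert 17: [41, 24, 19, 10, 4, 3, 17]

Final heap: [41, 24, 19, 10, 4, 3, 17]


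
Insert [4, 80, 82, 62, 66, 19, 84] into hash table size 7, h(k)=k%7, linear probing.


Insert 4: h=4 -> slot 4
Insert 80: h=3 -> slot 3
Insert 82: h=5 -> slot 5
Insert 62: h=6 -> slot 6
Insert 66: h=3, 4 probes -> slot 0
Insert 19: h=5, 3 probes -> slot 1
Insert 84: h=0, 2 probes -> slot 2

Table: [66, 19, 84, 80, 4, 82, 62]


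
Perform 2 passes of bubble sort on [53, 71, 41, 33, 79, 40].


Initial: [53, 71, 41, 33, 79, 40]
Pass 1: [53, 41, 33, 71, 40, 79] (3 swaps)
Pass 2: [41, 33, 53, 40, 71, 79] (3 swaps)

After 2 passes: [41, 33, 53, 40, 71, 79]


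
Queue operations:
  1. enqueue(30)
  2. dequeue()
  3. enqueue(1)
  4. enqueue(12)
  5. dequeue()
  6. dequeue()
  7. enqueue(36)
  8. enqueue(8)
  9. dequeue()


enqueue(30) -> [30]
dequeue()->30, []
enqueue(1) -> [1]
enqueue(12) -> [1, 12]
dequeue()->1, [12]
dequeue()->12, []
enqueue(36) -> [36]
enqueue(8) -> [36, 8]
dequeue()->36, [8]

Final queue: [8]


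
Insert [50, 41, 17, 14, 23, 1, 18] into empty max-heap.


Insert 50: [50]
Insert 41: [50, 41]
Insert 17: [50, 41, 17]
Insert 14: [50, 41, 17, 14]
Insert 23: [50, 41, 17, 14, 23]
Insert 1: [50, 41, 17, 14, 23, 1]
Insert 18: [50, 41, 18, 14, 23, 1, 17]

Final heap: [50, 41, 18, 14, 23, 1, 17]


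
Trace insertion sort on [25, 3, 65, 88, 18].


Initial: [25, 3, 65, 88, 18]
Insert 3: [3, 25, 65, 88, 18]
Insert 65: [3, 25, 65, 88, 18]
Insert 88: [3, 25, 65, 88, 18]
Insert 18: [3, 18, 25, 65, 88]

Sorted: [3, 18, 25, 65, 88]


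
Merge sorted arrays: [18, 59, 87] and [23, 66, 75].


Take 18 from A
Take 23 from B
Take 59 from A
Take 66 from B
Take 75 from B

Merged: [18, 23, 59, 66, 75, 87]


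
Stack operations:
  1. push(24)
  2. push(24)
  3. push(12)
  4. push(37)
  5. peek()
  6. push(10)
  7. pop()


push(24) -> [24]
push(24) -> [24, 24]
push(12) -> [24, 24, 12]
push(37) -> [24, 24, 12, 37]
peek()->37
push(10) -> [24, 24, 12, 37, 10]
pop()->10, [24, 24, 12, 37]

Final stack: [24, 24, 12, 37]


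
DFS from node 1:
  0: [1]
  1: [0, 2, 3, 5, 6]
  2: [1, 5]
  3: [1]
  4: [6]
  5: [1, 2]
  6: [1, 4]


Visit 1, push [6, 5, 3, 2, 0]
Visit 0, push []
Visit 2, push [5]
Visit 5, push []
Visit 3, push []
Visit 6, push [4]
Visit 4, push []

DFS order: [1, 0, 2, 5, 3, 6, 4]


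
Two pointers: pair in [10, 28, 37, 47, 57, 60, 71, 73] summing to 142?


lo=0(10)+hi=7(73)=83
lo=1(28)+hi=7(73)=101
lo=2(37)+hi=7(73)=110
lo=3(47)+hi=7(73)=120
lo=4(57)+hi=7(73)=130
lo=5(60)+hi=7(73)=133
lo=6(71)+hi=7(73)=144

No pair found


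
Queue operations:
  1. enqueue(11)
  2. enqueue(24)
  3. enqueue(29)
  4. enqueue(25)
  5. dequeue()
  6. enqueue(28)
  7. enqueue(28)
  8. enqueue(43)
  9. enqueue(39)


enqueue(11) -> [11]
enqueue(24) -> [11, 24]
enqueue(29) -> [11, 24, 29]
enqueue(25) -> [11, 24, 29, 25]
dequeue()->11, [24, 29, 25]
enqueue(28) -> [24, 29, 25, 28]
enqueue(28) -> [24, 29, 25, 28, 28]
enqueue(43) -> [24, 29, 25, 28, 28, 43]
enqueue(39) -> [24, 29, 25, 28, 28, 43, 39]

Final queue: [24, 29, 25, 28, 28, 43, 39]


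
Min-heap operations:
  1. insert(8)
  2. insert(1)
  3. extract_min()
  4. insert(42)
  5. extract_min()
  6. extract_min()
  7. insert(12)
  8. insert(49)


insert(8) -> [8]
insert(1) -> [1, 8]
extract_min()->1, [8]
insert(42) -> [8, 42]
extract_min()->8, [42]
extract_min()->42, []
insert(12) -> [12]
insert(49) -> [12, 49]

Final heap: [12, 49]


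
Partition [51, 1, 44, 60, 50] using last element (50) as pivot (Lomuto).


Pivot: 50
  1 <= 50: swap -> [1, 51, 44, 60, 50]
  44 <= 50: swap -> [1, 44, 51, 60, 50]
Place pivot at 2: [1, 44, 50, 60, 51]

Partitioned: [1, 44, 50, 60, 51]


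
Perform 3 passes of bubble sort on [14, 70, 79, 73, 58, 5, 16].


Initial: [14, 70, 79, 73, 58, 5, 16]
Pass 1: [14, 70, 73, 58, 5, 16, 79] (4 swaps)
Pass 2: [14, 70, 58, 5, 16, 73, 79] (3 swaps)
Pass 3: [14, 58, 5, 16, 70, 73, 79] (3 swaps)

After 3 passes: [14, 58, 5, 16, 70, 73, 79]


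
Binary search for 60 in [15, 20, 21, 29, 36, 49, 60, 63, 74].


Step 1: lo=0, hi=8, mid=4, val=36
Step 2: lo=5, hi=8, mid=6, val=60

Found at index 6


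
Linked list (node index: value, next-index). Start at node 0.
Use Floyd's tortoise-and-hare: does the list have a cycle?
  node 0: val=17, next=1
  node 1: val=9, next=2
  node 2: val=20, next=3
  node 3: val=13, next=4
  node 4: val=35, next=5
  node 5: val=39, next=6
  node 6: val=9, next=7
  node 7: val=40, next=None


Floyd's tortoise (slow, +1) and hare (fast, +2):
  init: slow=0, fast=0
  step 1: slow=1, fast=2
  step 2: slow=2, fast=4
  step 3: slow=3, fast=6
  step 4: fast 6->7->None, no cycle

Cycle: no


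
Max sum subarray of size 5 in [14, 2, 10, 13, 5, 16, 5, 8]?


[0:5]: 44
[1:6]: 46
[2:7]: 49
[3:8]: 47

Max: 49 at [2:7]


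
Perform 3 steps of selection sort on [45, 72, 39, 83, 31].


Initial: [45, 72, 39, 83, 31]
Step 1: min=31 at 4
  Swap: [31, 72, 39, 83, 45]
Step 2: min=39 at 2
  Swap: [31, 39, 72, 83, 45]
Step 3: min=45 at 4
  Swap: [31, 39, 45, 83, 72]

After 3 steps: [31, 39, 45, 83, 72]


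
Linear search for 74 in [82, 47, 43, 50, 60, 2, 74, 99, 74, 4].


i=0: 82!=74
i=1: 47!=74
i=2: 43!=74
i=3: 50!=74
i=4: 60!=74
i=5: 2!=74
i=6: 74==74 found!

Found at 6, 7 comps


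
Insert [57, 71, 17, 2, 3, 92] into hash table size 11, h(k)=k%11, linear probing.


Insert 57: h=2 -> slot 2
Insert 71: h=5 -> slot 5
Insert 17: h=6 -> slot 6
Insert 2: h=2, 1 probes -> slot 3
Insert 3: h=3, 1 probes -> slot 4
Insert 92: h=4, 3 probes -> slot 7

Table: [None, None, 57, 2, 3, 71, 17, 92, None, None, None]


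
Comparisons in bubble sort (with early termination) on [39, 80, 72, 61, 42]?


Algorithm: bubble sort (with early termination)
Input: [39, 80, 72, 61, 42]
Sorted: [39, 42, 61, 72, 80]

10


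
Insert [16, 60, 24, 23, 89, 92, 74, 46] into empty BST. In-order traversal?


Insert 16: root
Insert 60: R from 16
Insert 24: R from 16 -> L from 60
Insert 23: R from 16 -> L from 60 -> L from 24
Insert 89: R from 16 -> R from 60
Insert 92: R from 16 -> R from 60 -> R from 89
Insert 74: R from 16 -> R from 60 -> L from 89
Insert 46: R from 16 -> L from 60 -> R from 24

In-order: [16, 23, 24, 46, 60, 74, 89, 92]


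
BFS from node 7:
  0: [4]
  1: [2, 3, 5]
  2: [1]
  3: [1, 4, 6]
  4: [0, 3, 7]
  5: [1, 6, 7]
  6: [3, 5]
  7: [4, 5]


Visit 7, enqueue [4, 5]
Visit 4, enqueue [0, 3]
Visit 5, enqueue [1, 6]
Visit 0, enqueue []
Visit 3, enqueue []
Visit 1, enqueue [2]
Visit 6, enqueue []
Visit 2, enqueue []

BFS order: [7, 4, 5, 0, 3, 1, 6, 2]


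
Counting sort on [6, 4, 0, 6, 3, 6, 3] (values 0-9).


Input: [6, 4, 0, 6, 3, 6, 3]
Counts: [1, 0, 0, 2, 1, 0, 3, 0, 0, 0]

Sorted: [0, 3, 3, 4, 6, 6, 6]


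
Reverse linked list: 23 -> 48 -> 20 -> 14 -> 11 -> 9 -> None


Step 1: curr=23, set curr.next=prev(None) | reversed so far: 23
Step 2: curr=48, set curr.next=prev(23) | reversed so far: 48 -> 23
Step 3: curr=20, set curr.next=prev(48) | reversed so far: 20 -> 48 -> 23
Step 4: curr=14, set curr.next=prev(20) | reversed so far: 14 -> 20 -> 48 -> 23
Step 5: curr=11, set curr.next=prev(14) | reversed so far: 11 -> 14 -> 20 -> 48 -> 23
Step 6: curr=9, set curr.next=prev(11) | reversed so far: 9 -> 11 -> 14 -> 20 -> 48 -> 23

9 -> 11 -> 14 -> 20 -> 48 -> 23 -> None


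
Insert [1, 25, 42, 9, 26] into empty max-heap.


Insert 1: [1]
Insert 25: [25, 1]
Insert 42: [42, 1, 25]
Insert 9: [42, 9, 25, 1]
Insert 26: [42, 26, 25, 1, 9]

Final heap: [42, 26, 25, 1, 9]


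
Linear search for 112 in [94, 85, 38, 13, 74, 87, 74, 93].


i=0: 94!=112
i=1: 85!=112
i=2: 38!=112
i=3: 13!=112
i=4: 74!=112
i=5: 87!=112
i=6: 74!=112
i=7: 93!=112

Not found, 8 comps


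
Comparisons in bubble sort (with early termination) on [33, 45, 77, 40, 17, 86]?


Algorithm: bubble sort (with early termination)
Input: [33, 45, 77, 40, 17, 86]
Sorted: [17, 33, 40, 45, 77, 86]

15


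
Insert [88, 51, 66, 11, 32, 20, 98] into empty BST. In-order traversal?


Insert 88: root
Insert 51: L from 88
Insert 66: L from 88 -> R from 51
Insert 11: L from 88 -> L from 51
Insert 32: L from 88 -> L from 51 -> R from 11
Insert 20: L from 88 -> L from 51 -> R from 11 -> L from 32
Insert 98: R from 88

In-order: [11, 20, 32, 51, 66, 88, 98]


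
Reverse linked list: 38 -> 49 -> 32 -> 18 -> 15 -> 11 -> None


Step 1: curr=38, set curr.next=prev(None) | reversed so far: 38
Step 2: curr=49, set curr.next=prev(38) | reversed so far: 49 -> 38
Step 3: curr=32, set curr.next=prev(49) | reversed so far: 32 -> 49 -> 38
Step 4: curr=18, set curr.next=prev(32) | reversed so far: 18 -> 32 -> 49 -> 38
Step 5: curr=15, set curr.next=prev(18) | reversed so far: 15 -> 18 -> 32 -> 49 -> 38
Step 6: curr=11, set curr.next=prev(15) | reversed so far: 11 -> 15 -> 18 -> 32 -> 49 -> 38

11 -> 15 -> 18 -> 32 -> 49 -> 38 -> None


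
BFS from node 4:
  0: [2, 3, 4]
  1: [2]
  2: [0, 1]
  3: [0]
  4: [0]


Visit 4, enqueue [0]
Visit 0, enqueue [2, 3]
Visit 2, enqueue [1]
Visit 3, enqueue []
Visit 1, enqueue []

BFS order: [4, 0, 2, 3, 1]


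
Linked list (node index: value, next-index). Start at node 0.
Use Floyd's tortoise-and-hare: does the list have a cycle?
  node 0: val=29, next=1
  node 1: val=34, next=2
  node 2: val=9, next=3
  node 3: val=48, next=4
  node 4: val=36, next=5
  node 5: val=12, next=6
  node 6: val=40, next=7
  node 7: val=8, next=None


Floyd's tortoise (slow, +1) and hare (fast, +2):
  init: slow=0, fast=0
  step 1: slow=1, fast=2
  step 2: slow=2, fast=4
  step 3: slow=3, fast=6
  step 4: fast 6->7->None, no cycle

Cycle: no


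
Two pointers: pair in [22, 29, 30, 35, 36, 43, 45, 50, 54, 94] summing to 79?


lo=0(22)+hi=9(94)=116
lo=0(22)+hi=8(54)=76
lo=1(29)+hi=8(54)=83
lo=1(29)+hi=7(50)=79

Yes: 29+50=79


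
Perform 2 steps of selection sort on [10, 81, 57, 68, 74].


Initial: [10, 81, 57, 68, 74]
Step 1: min=10 at 0
  Swap: [10, 81, 57, 68, 74]
Step 2: min=57 at 2
  Swap: [10, 57, 81, 68, 74]

After 2 steps: [10, 57, 81, 68, 74]


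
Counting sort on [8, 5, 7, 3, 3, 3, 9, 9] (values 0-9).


Input: [8, 5, 7, 3, 3, 3, 9, 9]
Counts: [0, 0, 0, 3, 0, 1, 0, 1, 1, 2]

Sorted: [3, 3, 3, 5, 7, 8, 9, 9]


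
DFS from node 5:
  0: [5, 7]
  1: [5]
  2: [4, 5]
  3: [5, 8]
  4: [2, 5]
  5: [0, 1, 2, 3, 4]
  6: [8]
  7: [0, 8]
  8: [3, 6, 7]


Visit 5, push [4, 3, 2, 1, 0]
Visit 0, push [7]
Visit 7, push [8]
Visit 8, push [6, 3]
Visit 3, push []
Visit 6, push []
Visit 1, push []
Visit 2, push [4]
Visit 4, push []

DFS order: [5, 0, 7, 8, 3, 6, 1, 2, 4]


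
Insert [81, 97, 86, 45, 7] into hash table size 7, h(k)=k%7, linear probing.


Insert 81: h=4 -> slot 4
Insert 97: h=6 -> slot 6
Insert 86: h=2 -> slot 2
Insert 45: h=3 -> slot 3
Insert 7: h=0 -> slot 0

Table: [7, None, 86, 45, 81, None, 97]


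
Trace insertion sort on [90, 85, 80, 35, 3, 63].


Initial: [90, 85, 80, 35, 3, 63]
Insert 85: [85, 90, 80, 35, 3, 63]
Insert 80: [80, 85, 90, 35, 3, 63]
Insert 35: [35, 80, 85, 90, 3, 63]
Insert 3: [3, 35, 80, 85, 90, 63]
Insert 63: [3, 35, 63, 80, 85, 90]

Sorted: [3, 35, 63, 80, 85, 90]


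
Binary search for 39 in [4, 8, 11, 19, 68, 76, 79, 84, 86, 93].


Step 1: lo=0, hi=9, mid=4, val=68
Step 2: lo=0, hi=3, mid=1, val=8
Step 3: lo=2, hi=3, mid=2, val=11
Step 4: lo=3, hi=3, mid=3, val=19

Not found


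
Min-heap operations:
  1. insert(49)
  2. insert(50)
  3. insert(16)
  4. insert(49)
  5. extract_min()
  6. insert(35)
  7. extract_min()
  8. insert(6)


insert(49) -> [49]
insert(50) -> [49, 50]
insert(16) -> [16, 50, 49]
insert(49) -> [16, 49, 49, 50]
extract_min()->16, [49, 49, 50]
insert(35) -> [35, 49, 50, 49]
extract_min()->35, [49, 49, 50]
insert(6) -> [6, 49, 50, 49]

Final heap: [6, 49, 50, 49]


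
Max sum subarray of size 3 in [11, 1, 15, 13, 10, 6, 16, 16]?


[0:3]: 27
[1:4]: 29
[2:5]: 38
[3:6]: 29
[4:7]: 32
[5:8]: 38

Max: 38 at [2:5]


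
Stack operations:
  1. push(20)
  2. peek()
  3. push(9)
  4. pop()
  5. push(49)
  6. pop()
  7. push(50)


push(20) -> [20]
peek()->20
push(9) -> [20, 9]
pop()->9, [20]
push(49) -> [20, 49]
pop()->49, [20]
push(50) -> [20, 50]

Final stack: [20, 50]


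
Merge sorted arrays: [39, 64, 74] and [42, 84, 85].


Take 39 from A
Take 42 from B
Take 64 from A
Take 74 from A

Merged: [39, 42, 64, 74, 84, 85]


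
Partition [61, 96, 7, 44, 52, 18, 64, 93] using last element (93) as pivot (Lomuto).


Pivot: 93
  61 <= 93: advance i (no swap)
  7 <= 93: swap -> [61, 7, 96, 44, 52, 18, 64, 93]
  44 <= 93: swap -> [61, 7, 44, 96, 52, 18, 64, 93]
  52 <= 93: swap -> [61, 7, 44, 52, 96, 18, 64, 93]
  18 <= 93: swap -> [61, 7, 44, 52, 18, 96, 64, 93]
  64 <= 93: swap -> [61, 7, 44, 52, 18, 64, 96, 93]
Place pivot at 6: [61, 7, 44, 52, 18, 64, 93, 96]

Partitioned: [61, 7, 44, 52, 18, 64, 93, 96]


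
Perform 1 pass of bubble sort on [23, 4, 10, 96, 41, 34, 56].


Initial: [23, 4, 10, 96, 41, 34, 56]
Pass 1: [4, 10, 23, 41, 34, 56, 96] (5 swaps)

After 1 pass: [4, 10, 23, 41, 34, 56, 96]


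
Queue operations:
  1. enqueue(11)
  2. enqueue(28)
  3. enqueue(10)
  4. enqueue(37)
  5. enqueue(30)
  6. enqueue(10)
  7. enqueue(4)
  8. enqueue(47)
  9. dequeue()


enqueue(11) -> [11]
enqueue(28) -> [11, 28]
enqueue(10) -> [11, 28, 10]
enqueue(37) -> [11, 28, 10, 37]
enqueue(30) -> [11, 28, 10, 37, 30]
enqueue(10) -> [11, 28, 10, 37, 30, 10]
enqueue(4) -> [11, 28, 10, 37, 30, 10, 4]
enqueue(47) -> [11, 28, 10, 37, 30, 10, 4, 47]
dequeue()->11, [28, 10, 37, 30, 10, 4, 47]

Final queue: [28, 10, 37, 30, 10, 4, 47]


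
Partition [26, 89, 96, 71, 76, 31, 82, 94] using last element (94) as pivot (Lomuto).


Pivot: 94
  26 <= 94: advance i (no swap)
  89 <= 94: advance i (no swap)
  71 <= 94: swap -> [26, 89, 71, 96, 76, 31, 82, 94]
  76 <= 94: swap -> [26, 89, 71, 76, 96, 31, 82, 94]
  31 <= 94: swap -> [26, 89, 71, 76, 31, 96, 82, 94]
  82 <= 94: swap -> [26, 89, 71, 76, 31, 82, 96, 94]
Place pivot at 6: [26, 89, 71, 76, 31, 82, 94, 96]

Partitioned: [26, 89, 71, 76, 31, 82, 94, 96]


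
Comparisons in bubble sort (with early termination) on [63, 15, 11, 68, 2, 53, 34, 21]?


Algorithm: bubble sort (with early termination)
Input: [63, 15, 11, 68, 2, 53, 34, 21]
Sorted: [2, 11, 15, 21, 34, 53, 63, 68]

25


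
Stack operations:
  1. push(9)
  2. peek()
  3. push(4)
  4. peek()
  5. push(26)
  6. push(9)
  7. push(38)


push(9) -> [9]
peek()->9
push(4) -> [9, 4]
peek()->4
push(26) -> [9, 4, 26]
push(9) -> [9, 4, 26, 9]
push(38) -> [9, 4, 26, 9, 38]

Final stack: [9, 4, 26, 9, 38]


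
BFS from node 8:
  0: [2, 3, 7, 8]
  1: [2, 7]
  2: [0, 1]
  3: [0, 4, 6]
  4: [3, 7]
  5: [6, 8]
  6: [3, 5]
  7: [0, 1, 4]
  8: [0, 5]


Visit 8, enqueue [0, 5]
Visit 0, enqueue [2, 3, 7]
Visit 5, enqueue [6]
Visit 2, enqueue [1]
Visit 3, enqueue [4]
Visit 7, enqueue []
Visit 6, enqueue []
Visit 1, enqueue []
Visit 4, enqueue []

BFS order: [8, 0, 5, 2, 3, 7, 6, 1, 4]


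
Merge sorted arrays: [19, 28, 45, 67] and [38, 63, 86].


Take 19 from A
Take 28 from A
Take 38 from B
Take 45 from A
Take 63 from B
Take 67 from A

Merged: [19, 28, 38, 45, 63, 67, 86]


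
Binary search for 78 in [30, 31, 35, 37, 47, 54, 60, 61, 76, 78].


Step 1: lo=0, hi=9, mid=4, val=47
Step 2: lo=5, hi=9, mid=7, val=61
Step 3: lo=8, hi=9, mid=8, val=76
Step 4: lo=9, hi=9, mid=9, val=78

Found at index 9


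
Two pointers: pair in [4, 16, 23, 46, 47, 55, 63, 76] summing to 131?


lo=0(4)+hi=7(76)=80
lo=1(16)+hi=7(76)=92
lo=2(23)+hi=7(76)=99
lo=3(46)+hi=7(76)=122
lo=4(47)+hi=7(76)=123
lo=5(55)+hi=7(76)=131

Yes: 55+76=131


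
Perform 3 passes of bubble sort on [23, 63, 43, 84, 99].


Initial: [23, 63, 43, 84, 99]
Pass 1: [23, 43, 63, 84, 99] (1 swaps)
Pass 2: [23, 43, 63, 84, 99] (0 swaps)
Pass 3: [23, 43, 63, 84, 99] (0 swaps)

After 3 passes: [23, 43, 63, 84, 99]


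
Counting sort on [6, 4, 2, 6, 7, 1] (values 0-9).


Input: [6, 4, 2, 6, 7, 1]
Counts: [0, 1, 1, 0, 1, 0, 2, 1, 0, 0]

Sorted: [1, 2, 4, 6, 6, 7]


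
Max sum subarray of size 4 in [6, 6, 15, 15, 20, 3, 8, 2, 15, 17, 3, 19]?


[0:4]: 42
[1:5]: 56
[2:6]: 53
[3:7]: 46
[4:8]: 33
[5:9]: 28
[6:10]: 42
[7:11]: 37
[8:12]: 54

Max: 56 at [1:5]


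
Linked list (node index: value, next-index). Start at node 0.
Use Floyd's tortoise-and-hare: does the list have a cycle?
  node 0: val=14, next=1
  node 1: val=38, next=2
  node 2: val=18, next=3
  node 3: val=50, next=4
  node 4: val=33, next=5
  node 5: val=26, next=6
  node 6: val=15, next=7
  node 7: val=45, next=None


Floyd's tortoise (slow, +1) and hare (fast, +2):
  init: slow=0, fast=0
  step 1: slow=1, fast=2
  step 2: slow=2, fast=4
  step 3: slow=3, fast=6
  step 4: fast 6->7->None, no cycle

Cycle: no


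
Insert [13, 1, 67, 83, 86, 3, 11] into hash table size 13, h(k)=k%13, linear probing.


Insert 13: h=0 -> slot 0
Insert 1: h=1 -> slot 1
Insert 67: h=2 -> slot 2
Insert 83: h=5 -> slot 5
Insert 86: h=8 -> slot 8
Insert 3: h=3 -> slot 3
Insert 11: h=11 -> slot 11

Table: [13, 1, 67, 3, None, 83, None, None, 86, None, None, 11, None]


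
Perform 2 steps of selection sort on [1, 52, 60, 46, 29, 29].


Initial: [1, 52, 60, 46, 29, 29]
Step 1: min=1 at 0
  Swap: [1, 52, 60, 46, 29, 29]
Step 2: min=29 at 4
  Swap: [1, 29, 60, 46, 52, 29]

After 2 steps: [1, 29, 60, 46, 52, 29]


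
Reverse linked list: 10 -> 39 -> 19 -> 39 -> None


Step 1: curr=10, set curr.next=prev(None) | reversed so far: 10
Step 2: curr=39, set curr.next=prev(10) | reversed so far: 39 -> 10
Step 3: curr=19, set curr.next=prev(39) | reversed so far: 19 -> 39 -> 10
Step 4: curr=39, set curr.next=prev(19) | reversed so far: 39 -> 19 -> 39 -> 10

39 -> 19 -> 39 -> 10 -> None


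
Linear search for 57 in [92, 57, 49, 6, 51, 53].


i=0: 92!=57
i=1: 57==57 found!

Found at 1, 2 comps


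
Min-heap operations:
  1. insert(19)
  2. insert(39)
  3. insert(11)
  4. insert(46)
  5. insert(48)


insert(19) -> [19]
insert(39) -> [19, 39]
insert(11) -> [11, 39, 19]
insert(46) -> [11, 39, 19, 46]
insert(48) -> [11, 39, 19, 46, 48]

Final heap: [11, 39, 19, 46, 48]


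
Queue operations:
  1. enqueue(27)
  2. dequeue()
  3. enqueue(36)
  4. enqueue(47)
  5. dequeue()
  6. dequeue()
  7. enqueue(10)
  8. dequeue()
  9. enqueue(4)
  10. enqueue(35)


enqueue(27) -> [27]
dequeue()->27, []
enqueue(36) -> [36]
enqueue(47) -> [36, 47]
dequeue()->36, [47]
dequeue()->47, []
enqueue(10) -> [10]
dequeue()->10, []
enqueue(4) -> [4]
enqueue(35) -> [4, 35]

Final queue: [4, 35]


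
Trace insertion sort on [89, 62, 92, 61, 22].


Initial: [89, 62, 92, 61, 22]
Insert 62: [62, 89, 92, 61, 22]
Insert 92: [62, 89, 92, 61, 22]
Insert 61: [61, 62, 89, 92, 22]
Insert 22: [22, 61, 62, 89, 92]

Sorted: [22, 61, 62, 89, 92]


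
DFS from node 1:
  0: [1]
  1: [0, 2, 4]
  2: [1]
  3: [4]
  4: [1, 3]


Visit 1, push [4, 2, 0]
Visit 0, push []
Visit 2, push []
Visit 4, push [3]
Visit 3, push []

DFS order: [1, 0, 2, 4, 3]


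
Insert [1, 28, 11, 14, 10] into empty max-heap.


Insert 1: [1]
Insert 28: [28, 1]
Insert 11: [28, 1, 11]
Insert 14: [28, 14, 11, 1]
Insert 10: [28, 14, 11, 1, 10]

Final heap: [28, 14, 11, 1, 10]


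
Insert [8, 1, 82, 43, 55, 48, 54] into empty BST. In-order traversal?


Insert 8: root
Insert 1: L from 8
Insert 82: R from 8
Insert 43: R from 8 -> L from 82
Insert 55: R from 8 -> L from 82 -> R from 43
Insert 48: R from 8 -> L from 82 -> R from 43 -> L from 55
Insert 54: R from 8 -> L from 82 -> R from 43 -> L from 55 -> R from 48

In-order: [1, 8, 43, 48, 54, 55, 82]


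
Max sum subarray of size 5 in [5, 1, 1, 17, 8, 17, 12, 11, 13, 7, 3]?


[0:5]: 32
[1:6]: 44
[2:7]: 55
[3:8]: 65
[4:9]: 61
[5:10]: 60
[6:11]: 46

Max: 65 at [3:8]


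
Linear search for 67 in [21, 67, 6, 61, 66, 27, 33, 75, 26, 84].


i=0: 21!=67
i=1: 67==67 found!

Found at 1, 2 comps


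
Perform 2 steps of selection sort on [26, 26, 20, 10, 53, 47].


Initial: [26, 26, 20, 10, 53, 47]
Step 1: min=10 at 3
  Swap: [10, 26, 20, 26, 53, 47]
Step 2: min=20 at 2
  Swap: [10, 20, 26, 26, 53, 47]

After 2 steps: [10, 20, 26, 26, 53, 47]


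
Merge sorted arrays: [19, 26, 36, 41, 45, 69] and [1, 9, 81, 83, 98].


Take 1 from B
Take 9 from B
Take 19 from A
Take 26 from A
Take 36 from A
Take 41 from A
Take 45 from A
Take 69 from A

Merged: [1, 9, 19, 26, 36, 41, 45, 69, 81, 83, 98]


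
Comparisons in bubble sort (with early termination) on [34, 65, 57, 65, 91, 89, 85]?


Algorithm: bubble sort (with early termination)
Input: [34, 65, 57, 65, 91, 89, 85]
Sorted: [34, 57, 65, 65, 85, 89, 91]

15


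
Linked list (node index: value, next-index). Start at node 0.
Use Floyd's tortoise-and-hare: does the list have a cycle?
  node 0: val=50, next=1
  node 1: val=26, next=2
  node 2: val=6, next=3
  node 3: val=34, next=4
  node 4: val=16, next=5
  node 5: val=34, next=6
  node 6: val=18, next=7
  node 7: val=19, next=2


Floyd's tortoise (slow, +1) and hare (fast, +2):
  init: slow=0, fast=0
  step 1: slow=1, fast=2
  step 2: slow=2, fast=4
  step 3: slow=3, fast=6
  step 4: slow=4, fast=2
  step 5: slow=5, fast=4
  step 6: slow=6, fast=6
  slow == fast at node 6: cycle detected

Cycle: yes


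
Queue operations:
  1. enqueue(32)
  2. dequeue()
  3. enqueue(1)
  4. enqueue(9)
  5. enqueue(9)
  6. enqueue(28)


enqueue(32) -> [32]
dequeue()->32, []
enqueue(1) -> [1]
enqueue(9) -> [1, 9]
enqueue(9) -> [1, 9, 9]
enqueue(28) -> [1, 9, 9, 28]

Final queue: [1, 9, 9, 28]


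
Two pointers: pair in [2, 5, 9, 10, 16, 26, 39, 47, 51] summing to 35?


lo=0(2)+hi=8(51)=53
lo=0(2)+hi=7(47)=49
lo=0(2)+hi=6(39)=41
lo=0(2)+hi=5(26)=28
lo=1(5)+hi=5(26)=31
lo=2(9)+hi=5(26)=35

Yes: 9+26=35


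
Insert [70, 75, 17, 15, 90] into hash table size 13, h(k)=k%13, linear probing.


Insert 70: h=5 -> slot 5
Insert 75: h=10 -> slot 10
Insert 17: h=4 -> slot 4
Insert 15: h=2 -> slot 2
Insert 90: h=12 -> slot 12

Table: [None, None, 15, None, 17, 70, None, None, None, None, 75, None, 90]


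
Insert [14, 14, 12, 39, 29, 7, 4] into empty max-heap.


Insert 14: [14]
Insert 14: [14, 14]
Insert 12: [14, 14, 12]
Insert 39: [39, 14, 12, 14]
Insert 29: [39, 29, 12, 14, 14]
Insert 7: [39, 29, 12, 14, 14, 7]
Insert 4: [39, 29, 12, 14, 14, 7, 4]

Final heap: [39, 29, 12, 14, 14, 7, 4]


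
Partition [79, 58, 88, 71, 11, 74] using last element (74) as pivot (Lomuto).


Pivot: 74
  58 <= 74: swap -> [58, 79, 88, 71, 11, 74]
  71 <= 74: swap -> [58, 71, 88, 79, 11, 74]
  11 <= 74: swap -> [58, 71, 11, 79, 88, 74]
Place pivot at 3: [58, 71, 11, 74, 88, 79]

Partitioned: [58, 71, 11, 74, 88, 79]


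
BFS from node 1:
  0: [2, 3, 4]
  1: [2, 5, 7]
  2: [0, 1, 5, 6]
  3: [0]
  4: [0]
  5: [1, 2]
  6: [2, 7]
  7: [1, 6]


Visit 1, enqueue [2, 5, 7]
Visit 2, enqueue [0, 6]
Visit 5, enqueue []
Visit 7, enqueue []
Visit 0, enqueue [3, 4]
Visit 6, enqueue []
Visit 3, enqueue []
Visit 4, enqueue []

BFS order: [1, 2, 5, 7, 0, 6, 3, 4]


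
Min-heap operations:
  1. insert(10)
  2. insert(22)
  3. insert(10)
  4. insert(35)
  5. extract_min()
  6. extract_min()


insert(10) -> [10]
insert(22) -> [10, 22]
insert(10) -> [10, 22, 10]
insert(35) -> [10, 22, 10, 35]
extract_min()->10, [10, 22, 35]
extract_min()->10, [22, 35]

Final heap: [22, 35]


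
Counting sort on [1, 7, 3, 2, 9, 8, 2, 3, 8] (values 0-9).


Input: [1, 7, 3, 2, 9, 8, 2, 3, 8]
Counts: [0, 1, 2, 2, 0, 0, 0, 1, 2, 1]

Sorted: [1, 2, 2, 3, 3, 7, 8, 8, 9]


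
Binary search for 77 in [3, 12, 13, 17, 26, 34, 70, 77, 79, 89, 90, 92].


Step 1: lo=0, hi=11, mid=5, val=34
Step 2: lo=6, hi=11, mid=8, val=79
Step 3: lo=6, hi=7, mid=6, val=70
Step 4: lo=7, hi=7, mid=7, val=77

Found at index 7


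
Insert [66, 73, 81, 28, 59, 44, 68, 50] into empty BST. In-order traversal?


Insert 66: root
Insert 73: R from 66
Insert 81: R from 66 -> R from 73
Insert 28: L from 66
Insert 59: L from 66 -> R from 28
Insert 44: L from 66 -> R from 28 -> L from 59
Insert 68: R from 66 -> L from 73
Insert 50: L from 66 -> R from 28 -> L from 59 -> R from 44

In-order: [28, 44, 50, 59, 66, 68, 73, 81]


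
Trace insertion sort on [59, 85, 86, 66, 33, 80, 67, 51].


Initial: [59, 85, 86, 66, 33, 80, 67, 51]
Insert 85: [59, 85, 86, 66, 33, 80, 67, 51]
Insert 86: [59, 85, 86, 66, 33, 80, 67, 51]
Insert 66: [59, 66, 85, 86, 33, 80, 67, 51]
Insert 33: [33, 59, 66, 85, 86, 80, 67, 51]
Insert 80: [33, 59, 66, 80, 85, 86, 67, 51]
Insert 67: [33, 59, 66, 67, 80, 85, 86, 51]
Insert 51: [33, 51, 59, 66, 67, 80, 85, 86]

Sorted: [33, 51, 59, 66, 67, 80, 85, 86]


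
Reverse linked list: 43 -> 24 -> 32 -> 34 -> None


Step 1: curr=43, set curr.next=prev(None) | reversed so far: 43
Step 2: curr=24, set curr.next=prev(43) | reversed so far: 24 -> 43
Step 3: curr=32, set curr.next=prev(24) | reversed so far: 32 -> 24 -> 43
Step 4: curr=34, set curr.next=prev(32) | reversed so far: 34 -> 32 -> 24 -> 43

34 -> 32 -> 24 -> 43 -> None


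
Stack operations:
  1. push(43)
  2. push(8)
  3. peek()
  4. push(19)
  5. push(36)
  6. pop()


push(43) -> [43]
push(8) -> [43, 8]
peek()->8
push(19) -> [43, 8, 19]
push(36) -> [43, 8, 19, 36]
pop()->36, [43, 8, 19]

Final stack: [43, 8, 19]


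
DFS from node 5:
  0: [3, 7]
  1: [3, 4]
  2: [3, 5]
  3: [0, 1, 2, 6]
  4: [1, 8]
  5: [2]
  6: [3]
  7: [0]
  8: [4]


Visit 5, push [2]
Visit 2, push [3]
Visit 3, push [6, 1, 0]
Visit 0, push [7]
Visit 7, push []
Visit 1, push [4]
Visit 4, push [8]
Visit 8, push []
Visit 6, push []

DFS order: [5, 2, 3, 0, 7, 1, 4, 8, 6]


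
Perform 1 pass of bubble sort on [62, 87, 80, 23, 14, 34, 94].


Initial: [62, 87, 80, 23, 14, 34, 94]
Pass 1: [62, 80, 23, 14, 34, 87, 94] (4 swaps)

After 1 pass: [62, 80, 23, 14, 34, 87, 94]


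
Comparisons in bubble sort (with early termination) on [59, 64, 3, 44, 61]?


Algorithm: bubble sort (with early termination)
Input: [59, 64, 3, 44, 61]
Sorted: [3, 44, 59, 61, 64]

9


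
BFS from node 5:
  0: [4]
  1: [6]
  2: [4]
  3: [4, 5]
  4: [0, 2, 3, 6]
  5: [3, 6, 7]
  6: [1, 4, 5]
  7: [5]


Visit 5, enqueue [3, 6, 7]
Visit 3, enqueue [4]
Visit 6, enqueue [1]
Visit 7, enqueue []
Visit 4, enqueue [0, 2]
Visit 1, enqueue []
Visit 0, enqueue []
Visit 2, enqueue []

BFS order: [5, 3, 6, 7, 4, 1, 0, 2]


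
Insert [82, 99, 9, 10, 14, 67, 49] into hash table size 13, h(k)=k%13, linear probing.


Insert 82: h=4 -> slot 4
Insert 99: h=8 -> slot 8
Insert 9: h=9 -> slot 9
Insert 10: h=10 -> slot 10
Insert 14: h=1 -> slot 1
Insert 67: h=2 -> slot 2
Insert 49: h=10, 1 probes -> slot 11

Table: [None, 14, 67, None, 82, None, None, None, 99, 9, 10, 49, None]


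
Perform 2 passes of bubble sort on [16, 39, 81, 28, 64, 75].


Initial: [16, 39, 81, 28, 64, 75]
Pass 1: [16, 39, 28, 64, 75, 81] (3 swaps)
Pass 2: [16, 28, 39, 64, 75, 81] (1 swaps)

After 2 passes: [16, 28, 39, 64, 75, 81]


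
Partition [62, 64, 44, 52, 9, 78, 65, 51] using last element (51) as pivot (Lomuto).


Pivot: 51
  44 <= 51: swap -> [44, 64, 62, 52, 9, 78, 65, 51]
  9 <= 51: swap -> [44, 9, 62, 52, 64, 78, 65, 51]
Place pivot at 2: [44, 9, 51, 52, 64, 78, 65, 62]

Partitioned: [44, 9, 51, 52, 64, 78, 65, 62]


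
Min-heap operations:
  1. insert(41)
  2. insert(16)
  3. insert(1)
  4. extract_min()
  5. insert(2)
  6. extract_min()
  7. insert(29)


insert(41) -> [41]
insert(16) -> [16, 41]
insert(1) -> [1, 41, 16]
extract_min()->1, [16, 41]
insert(2) -> [2, 41, 16]
extract_min()->2, [16, 41]
insert(29) -> [16, 41, 29]

Final heap: [16, 41, 29]
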